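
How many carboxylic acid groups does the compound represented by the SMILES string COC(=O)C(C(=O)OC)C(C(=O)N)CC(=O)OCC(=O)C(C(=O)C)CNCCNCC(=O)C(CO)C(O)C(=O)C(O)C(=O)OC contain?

0

CH3O–C(=O)–: carbonyl C bonded to C and to –OCH3 → ester (not ketone + ether).
pendant –COOCH3: carbonyl C bonded to C and –OCH3 → ester.
pendant –CONH2: carbonyl C bonded to C and N → amide.
–C(=O)–O–C with C on the carbonyl side → ester.
–C(=O)– with carbon on both sides → ketone.
pendant –COCH3: carbonyl C bonded to two carbons → ketone.
C–N–C with sp³ carbons and no adjacent C=O → amine (secondary).
C–N–C with sp³ carbons and no adjacent C=O → amine (secondary).
–C(=O)– with carbon on both sides → ketone.
pendant –CH2OH on an sp³ backbone C → alcohol.
–OH on an sp³ carbon → alcohol (secondary).
–C(=O)– with carbon on both sides → ketone.
–OH on an sp³ carbon → alcohol (secondary).
–C(=O)OCH3: carbonyl C bonded to C and to –OCH3 → ester (not ketone + ether).
No segment is a carboxylic acid: CH3OOC is ester, not carboxylic acid; CH(COOCH3) is ester, not carboxylic acid; CH(CONH2) is amide, not carboxylic acid. → 0.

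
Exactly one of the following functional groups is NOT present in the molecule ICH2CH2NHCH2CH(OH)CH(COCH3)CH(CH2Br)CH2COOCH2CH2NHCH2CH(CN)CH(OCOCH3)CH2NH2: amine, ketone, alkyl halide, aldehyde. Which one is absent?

amine: present (CH2NHCH2 — C–N–C with sp³ carbons and no adjacent C=O → amine (secondary)).
ketone: present (CH(COCH3) — pendant –COCH3: carbonyl C bonded to two carbons → ketone).
alkyl halide: present (ICH2 — halogen on an sp³ carbon → alkyl halide).
aldehyde: absent. In CH(COCH3), the carbonyl carbon is bonded to two carbons, so it is a ketone, not an aldehyde.

aldehyde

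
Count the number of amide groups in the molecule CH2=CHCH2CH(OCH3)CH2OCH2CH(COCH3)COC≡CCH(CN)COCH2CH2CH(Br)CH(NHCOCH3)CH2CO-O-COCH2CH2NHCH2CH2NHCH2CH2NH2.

1

Working along the chain:
  CH2=CH: C=C double bond → alkene.
  CH(OCH3): pendant –OCH3: C–O–C with sp³ C, no adjacent C=O → ether.
  CH2OCH2: C–O–C with sp³ carbons on both sides and no adjacent C=O → ether.
  CH(COCH3): pendant –COCH3: carbonyl C bonded to two carbons → ketone.
  CO: –C(=O)– with carbon on both sides → ketone.
  C≡C: C≡C triple bond → alkyne.
  CH(CN): pendant –C≡N: nitrile.
  CO: –C(=O)– with carbon on both sides → ketone.
  CH(Br): halogen on an sp³ carbon → alkyl halide.
  CH(NHCOCH3): pendant –NHC(=O)CH3: N bonded to a carbonyl → amide (not amine).
  CH2CO-O-COCH2: two acyl groups sharing one oxygen, –C(=O)–O–C(=O)– → anhydride.
  CH2NHCH2: C–N–C with sp³ carbons and no adjacent C=O → amine (secondary).
  CH2NHCH2: C–N–C with sp³ carbons and no adjacent C=O → amine (secondary).
  CH2NH2: –NH2 on an sp³ carbon with no adjacent C=O → amine.
Amide appears at: CH(NHCOCH3) → 1.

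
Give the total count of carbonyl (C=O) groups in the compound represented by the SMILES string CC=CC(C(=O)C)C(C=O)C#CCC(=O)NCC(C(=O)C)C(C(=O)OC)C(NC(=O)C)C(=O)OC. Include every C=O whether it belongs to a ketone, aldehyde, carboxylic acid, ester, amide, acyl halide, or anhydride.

7

CH(COCH3): ketone, 1 C=O (running total 1).
CH(CHO): aldehyde, 1 C=O (running total 2).
CH2CONHCH2: amide, 1 C=O (running total 3).
CH(COCH3): ketone, 1 C=O (running total 4).
CH(COOCH3): ester, 1 C=O (running total 5).
CH(NHCOCH3): amide, 1 C=O (running total 6).
COOCH3: ester, 1 C=O (running total 7).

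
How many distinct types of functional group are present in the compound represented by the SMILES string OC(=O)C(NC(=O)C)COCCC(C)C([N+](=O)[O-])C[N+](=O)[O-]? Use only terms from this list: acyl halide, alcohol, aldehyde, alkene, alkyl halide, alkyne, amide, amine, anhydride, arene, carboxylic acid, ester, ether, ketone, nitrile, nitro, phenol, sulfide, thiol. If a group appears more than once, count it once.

Reading the structure from left to right:
  HOOC: –COOH: carbonyl C bonded to –OH and C → carboxylic acid (the –OH is not a separate alcohol).
  CH(NHCOCH3): pendant –NHC(=O)CH3: N bonded to a carbonyl → amide (not amine).
  CH2OCH2: C–O–C with sp³ carbons on both sides and no adjacent C=O → ether.
  CH(NO2): –NO2 on an sp³ carbon → nitro (the N=O is not a carbonyl).
  CH2NO2: –NO2 on carbon → nitro group.
Distinct types present: amide, carboxylic acid, ether, nitro.

4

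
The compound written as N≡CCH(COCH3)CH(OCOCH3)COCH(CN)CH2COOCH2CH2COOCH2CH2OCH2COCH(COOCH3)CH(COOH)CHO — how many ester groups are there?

N≡C–: carbon triple-bonded to nitrogen → nitrile.
pendant –COCH3: carbonyl C bonded to two carbons → ketone.
pendant –OC(=O)CH3: an acyloxy group → ester.
–C(=O)– with carbon on both sides → ketone.
pendant –C≡N: nitrile.
–C(=O)–O–C with C on the carbonyl side → ester.
–C(=O)–O–C with C on the carbonyl side → ester.
C–O–C with sp³ carbons on both sides and no adjacent C=O → ether.
–C(=O)– with carbon on both sides → ketone.
pendant –COOCH3: carbonyl C bonded to C and –OCH3 → ester.
pendant –COOH: carbonyl C bonded to C and –OH → carboxylic acid.
terminal –CHO: carbonyl C bonded to H and C → aldehyde.
Ester appears at: CH(OCOCH3), CH2COOCH2, CH2COOCH2, CH(COOCH3) → 4.

4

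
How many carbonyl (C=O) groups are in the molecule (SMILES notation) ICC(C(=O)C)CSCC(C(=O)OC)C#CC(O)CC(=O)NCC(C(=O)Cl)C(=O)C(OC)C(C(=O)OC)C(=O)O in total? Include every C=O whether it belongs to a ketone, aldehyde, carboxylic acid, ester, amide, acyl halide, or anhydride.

7

CH(COCH3): ketone, 1 C=O (running total 1).
CH(COOCH3): ester, 1 C=O (running total 2).
CH2CONHCH2: amide, 1 C=O (running total 3).
CH(COCl): acyl halide, 1 C=O (running total 4).
CO: ketone, 1 C=O (running total 5).
CH(COOCH3): ester, 1 C=O (running total 6).
COOH: carboxylic acid, 1 C=O (running total 7).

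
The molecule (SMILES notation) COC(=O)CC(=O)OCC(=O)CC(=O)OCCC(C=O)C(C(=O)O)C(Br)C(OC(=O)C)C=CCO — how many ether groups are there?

Working along the chain:
  CH3OOC: CH3O–C(=O)–: carbonyl C bonded to C and to –OCH3 → ester (not ketone + ether).
  CH2COOCH2: –C(=O)–O–C with C on the carbonyl side → ester.
  CO: –C(=O)– with carbon on both sides → ketone.
  CH2COOCH2: –C(=O)–O–C with C on the carbonyl side → ester.
  CH(CHO): pendant –CHO: carbonyl C bonded to C and H → aldehyde.
  CH(COOH): pendant –COOH: carbonyl C bonded to C and –OH → carboxylic acid.
  CH(Br): halogen on an sp³ carbon → alkyl halide.
  CH(OCOCH3): pendant –OC(=O)CH3: an acyloxy group → ester.
  CH=CH: C=C double bond → alkene.
  CH2OH: –OH on an sp³ carbon → alcohol.
No segment is a ether: CH3OOC is ester, not ether; CH2COOCH2 is ester, not ether; CH2COOCH2 is ester, not ether. → 0.

0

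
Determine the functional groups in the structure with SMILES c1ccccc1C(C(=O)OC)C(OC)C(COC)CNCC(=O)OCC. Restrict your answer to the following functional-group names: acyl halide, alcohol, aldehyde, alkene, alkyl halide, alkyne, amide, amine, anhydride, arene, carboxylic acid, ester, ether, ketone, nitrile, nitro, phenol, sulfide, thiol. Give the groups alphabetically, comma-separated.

amine, arene, ester, ether

Reading the structure from left to right:
  C6H5: C6H5– phenyl ring → arene.
  CH(COOCH3): pendant –COOCH3: carbonyl C bonded to C and –OCH3 → ester.
  CH(OCH3): pendant –OCH3: C–O–C with sp³ C, no adjacent C=O → ether.
  CH(CH2OCH3): pendant –CH2OCH3: C–O–C linkage → ether.
  CH2NHCH2: C–N–C with sp³ carbons and no adjacent C=O → amine (secondary).
  COOCH2CH3: –C(=O)OCH2CH3: carbonyl C bonded to C and to –OEt → ester.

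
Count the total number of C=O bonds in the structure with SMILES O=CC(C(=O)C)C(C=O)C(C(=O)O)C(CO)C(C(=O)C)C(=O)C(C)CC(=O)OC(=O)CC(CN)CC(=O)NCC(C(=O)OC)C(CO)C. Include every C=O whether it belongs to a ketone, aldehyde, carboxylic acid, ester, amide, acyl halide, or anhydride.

OHC: aldehyde, 1 C=O (running total 1).
CH(COCH3): ketone, 1 C=O (running total 2).
CH(CHO): aldehyde, 1 C=O (running total 3).
CH(COOH): carboxylic acid, 1 C=O (running total 4).
CH(COCH3): ketone, 1 C=O (running total 5).
CO: ketone, 1 C=O (running total 6).
CH2CO-O-COCH2: anhydride, 2 C=O (running total 8).
CH2CONHCH2: amide, 1 C=O (running total 9).
CH(COOCH3): ester, 1 C=O (running total 10).

10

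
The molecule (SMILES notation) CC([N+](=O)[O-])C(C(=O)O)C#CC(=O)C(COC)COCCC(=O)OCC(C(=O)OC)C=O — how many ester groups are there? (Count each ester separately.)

Taking each segment in turn:
  CH(NO2): –NO2 on an sp³ carbon → nitro (the N=O is not a carbonyl).
  CH(COOH): pendant –COOH: carbonyl C bonded to C and –OH → carboxylic acid.
  C≡C: C≡C triple bond → alkyne.
  CO: –C(=O)– with carbon on both sides → ketone.
  CH(CH2OCH3): pendant –CH2OCH3: C–O–C linkage → ether.
  CH2OCH2: C–O–C with sp³ carbons on both sides and no adjacent C=O → ether.
  CH2COOCH2: –C(=O)–O–C with C on the carbonyl side → ester.
  CH(COOCH3): pendant –COOCH3: carbonyl C bonded to C and –OCH3 → ester.
  CHO: terminal –CHO: carbonyl C bonded to H and C → aldehyde.
Ester appears at: CH2COOCH2, CH(COOCH3) → 2.

2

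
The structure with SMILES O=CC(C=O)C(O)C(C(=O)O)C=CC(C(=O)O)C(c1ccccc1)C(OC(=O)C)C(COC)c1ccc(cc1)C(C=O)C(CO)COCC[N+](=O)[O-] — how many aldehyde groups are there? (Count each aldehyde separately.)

terminal –CHO: carbonyl C bonded to H and C → aldehyde.
pendant –CHO: carbonyl C bonded to C and H → aldehyde.
–OH on an sp³ carbon → alcohol (secondary).
pendant –COOH: carbonyl C bonded to C and –OH → carboxylic acid.
C=C double bond → alkene.
pendant –COOH: carbonyl C bonded to C and –OH → carboxylic acid.
pendant –C6H5: benzene ring → arene.
pendant –OC(=O)CH3: an acyloxy group → ester.
pendant –CH2OCH3: C–O–C linkage → ether.
para-disubstituted benzene ring → arene.
pendant –CHO: carbonyl C bonded to C and H → aldehyde.
pendant –CH2OH on an sp³ backbone C → alcohol.
C–O–C with sp³ carbons on both sides and no adjacent C=O → ether.
–NO2 on carbon → nitro group.
Aldehyde appears at: OHC, CH(CHO), CH(CHO) → 3.

3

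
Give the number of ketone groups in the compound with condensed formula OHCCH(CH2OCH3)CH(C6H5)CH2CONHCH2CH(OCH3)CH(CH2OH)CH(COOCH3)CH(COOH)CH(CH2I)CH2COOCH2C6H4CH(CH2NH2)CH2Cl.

0

terminal –CHO: carbonyl C bonded to H and C → aldehyde.
pendant –CH2OCH3: C–O–C linkage → ether.
pendant –C6H5: benzene ring → arene.
–C(=O)–N– linkage → amide (the N is not an amine).
pendant –OCH3: C–O–C with sp³ C, no adjacent C=O → ether.
pendant –CH2OH on an sp³ backbone C → alcohol.
pendant –COOCH3: carbonyl C bonded to C and –OCH3 → ester.
pendant –COOH: carbonyl C bonded to C and –OH → carboxylic acid.
pendant –CH2X: halogen on sp³ carbon → alkyl halide.
–C(=O)–O–C with C on the carbonyl side → ester.
para-disubstituted benzene ring → arene.
pendant –CH2NH2: N on sp³ C, no adjacent C=O → amine.
halogen on an sp³ carbon → alkyl halide.
No segment is a ketone: OHC is aldehyde, not ketone; CH2CONHCH2 is amide, not ketone; CH(COOCH3) is ester, not ketone. → 0.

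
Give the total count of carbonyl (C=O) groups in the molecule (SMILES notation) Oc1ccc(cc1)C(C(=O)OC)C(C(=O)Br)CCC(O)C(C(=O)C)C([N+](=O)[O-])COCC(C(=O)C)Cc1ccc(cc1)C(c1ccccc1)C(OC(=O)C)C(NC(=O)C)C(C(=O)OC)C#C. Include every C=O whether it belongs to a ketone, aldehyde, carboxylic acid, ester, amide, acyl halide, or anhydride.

CH(COOCH3): ester, 1 C=O (running total 1).
CH(COBr): acyl halide, 1 C=O (running total 2).
CH(COCH3): ketone, 1 C=O (running total 3).
CH(COCH3): ketone, 1 C=O (running total 4).
CH(OCOCH3): ester, 1 C=O (running total 5).
CH(NHCOCH3): amide, 1 C=O (running total 6).
CH(COOCH3): ester, 1 C=O (running total 7).

7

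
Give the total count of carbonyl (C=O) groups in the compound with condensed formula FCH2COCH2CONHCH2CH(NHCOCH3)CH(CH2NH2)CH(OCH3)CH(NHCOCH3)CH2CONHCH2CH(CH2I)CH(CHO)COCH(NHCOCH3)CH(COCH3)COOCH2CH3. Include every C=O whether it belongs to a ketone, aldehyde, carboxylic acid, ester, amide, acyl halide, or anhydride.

10

CO: ketone, 1 C=O (running total 1).
CH2CONHCH2: amide, 1 C=O (running total 2).
CH(NHCOCH3): amide, 1 C=O (running total 3).
CH(NHCOCH3): amide, 1 C=O (running total 4).
CH2CONHCH2: amide, 1 C=O (running total 5).
CH(CHO): aldehyde, 1 C=O (running total 6).
CO: ketone, 1 C=O (running total 7).
CH(NHCOCH3): amide, 1 C=O (running total 8).
CH(COCH3): ketone, 1 C=O (running total 9).
COOCH2CH3: ester, 1 C=O (running total 10).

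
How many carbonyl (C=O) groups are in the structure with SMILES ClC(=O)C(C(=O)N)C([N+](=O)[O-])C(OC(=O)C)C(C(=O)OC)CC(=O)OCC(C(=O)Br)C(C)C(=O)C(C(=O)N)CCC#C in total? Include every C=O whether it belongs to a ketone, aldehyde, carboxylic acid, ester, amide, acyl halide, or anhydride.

8

ClCO: acyl halide, 1 C=O (running total 1).
CH(CONH2): amide, 1 C=O (running total 2).
CH(OCOCH3): ester, 1 C=O (running total 3).
CH(COOCH3): ester, 1 C=O (running total 4).
CH2COOCH2: ester, 1 C=O (running total 5).
CH(COBr): acyl halide, 1 C=O (running total 6).
CO: ketone, 1 C=O (running total 7).
CH(CONH2): amide, 1 C=O (running total 8).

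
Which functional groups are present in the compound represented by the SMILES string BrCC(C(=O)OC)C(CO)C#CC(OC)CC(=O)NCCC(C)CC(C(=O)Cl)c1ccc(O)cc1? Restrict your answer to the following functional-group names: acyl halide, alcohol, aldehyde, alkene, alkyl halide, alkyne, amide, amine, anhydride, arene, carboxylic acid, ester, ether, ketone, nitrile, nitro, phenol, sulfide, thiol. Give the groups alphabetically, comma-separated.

acyl halide, alcohol, alkyl halide, alkyne, amide, arene, ester, ether, phenol

Working along the chain:
  BrCH2: halogen on an sp³ carbon → alkyl halide.
  CH(COOCH3): pendant –COOCH3: carbonyl C bonded to C and –OCH3 → ester.
  CH(CH2OH): pendant –CH2OH on an sp³ backbone C → alcohol.
  C≡C: C≡C triple bond → alkyne.
  CH(OCH3): pendant –OCH3: C–O–C with sp³ C, no adjacent C=O → ether.
  CH2CONHCH2: –C(=O)–N– linkage → amide (the N is not an amine).
  CH(COCl): pendant –C(=O)X: carbonyl C bonded to C and halogen → acyl halide.
  C6H4OH: –OH attached directly to an aromatic ring → phenol (not alcohol); the ring itself is an arene.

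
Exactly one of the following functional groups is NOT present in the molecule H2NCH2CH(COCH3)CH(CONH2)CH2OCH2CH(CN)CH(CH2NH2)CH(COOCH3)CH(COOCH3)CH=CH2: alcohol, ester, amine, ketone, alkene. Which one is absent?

ketone: present (CH(COCH3) — pendant –COCH3: carbonyl C bonded to two carbons → ketone).
ester: present (CH(COOCH3) — pendant –COOCH3: carbonyl C bonded to C and –OCH3 → ester).
amine: present (H2NCH2 — –NH2 on an sp³ carbon with no adjacent C=O → amine).
alkene: present (CH=CH2 — C=C double bond → alkene).
alcohol: no segment matches this pattern.

alcohol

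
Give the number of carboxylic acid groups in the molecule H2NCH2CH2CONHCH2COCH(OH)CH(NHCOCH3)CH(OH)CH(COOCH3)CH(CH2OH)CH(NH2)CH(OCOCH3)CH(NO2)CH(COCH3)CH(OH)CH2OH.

0

Reading the structure from left to right:
  H2NCH2: –NH2 on an sp³ carbon with no adjacent C=O → amine.
  CH2CONHCH2: –C(=O)–N– linkage → amide (the N is not an amine).
  CO: –C(=O)– with carbon on both sides → ketone.
  CH(OH): –OH on an sp³ carbon → alcohol (secondary).
  CH(NHCOCH3): pendant –NHC(=O)CH3: N bonded to a carbonyl → amide (not amine).
  CH(OH): –OH on an sp³ carbon → alcohol (secondary).
  CH(COOCH3): pendant –COOCH3: carbonyl C bonded to C and –OCH3 → ester.
  CH(CH2OH): pendant –CH2OH on an sp³ backbone C → alcohol.
  CH(NH2): –NH2 on an sp³ carbon with no adjacent C=O → amine.
  CH(OCOCH3): pendant –OC(=O)CH3: an acyloxy group → ester.
  CH(NO2): –NO2 on an sp³ carbon → nitro (the N=O is not a carbonyl).
  CH(COCH3): pendant –COCH3: carbonyl C bonded to two carbons → ketone.
  CH(OH): –OH on an sp³ carbon → alcohol (secondary).
  CH2OH: –OH on an sp³ carbon → alcohol.
No segment is a carboxylic acid: CH2CONHCH2 is amide, not carboxylic acid; CH(OH) is alcohol, not carboxylic acid; CH(NHCOCH3) is amide, not carboxylic acid. → 0.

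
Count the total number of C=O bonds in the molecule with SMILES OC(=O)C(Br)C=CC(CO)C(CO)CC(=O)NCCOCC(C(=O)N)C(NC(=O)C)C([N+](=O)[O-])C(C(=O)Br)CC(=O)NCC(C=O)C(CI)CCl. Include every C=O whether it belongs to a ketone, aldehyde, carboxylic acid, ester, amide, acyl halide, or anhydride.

7

HOOC: carboxylic acid, 1 C=O (running total 1).
CH2CONHCH2: amide, 1 C=O (running total 2).
CH(CONH2): amide, 1 C=O (running total 3).
CH(NHCOCH3): amide, 1 C=O (running total 4).
CH(COBr): acyl halide, 1 C=O (running total 5).
CH2CONHCH2: amide, 1 C=O (running total 6).
CH(CHO): aldehyde, 1 C=O (running total 7).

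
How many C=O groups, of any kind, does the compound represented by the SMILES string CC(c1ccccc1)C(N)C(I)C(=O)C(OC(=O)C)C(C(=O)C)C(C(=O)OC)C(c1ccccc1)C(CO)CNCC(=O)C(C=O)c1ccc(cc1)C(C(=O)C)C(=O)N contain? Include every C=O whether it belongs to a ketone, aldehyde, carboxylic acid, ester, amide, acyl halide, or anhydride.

CO: ketone, 1 C=O (running total 1).
CH(OCOCH3): ester, 1 C=O (running total 2).
CH(COCH3): ketone, 1 C=O (running total 3).
CH(COOCH3): ester, 1 C=O (running total 4).
CO: ketone, 1 C=O (running total 5).
CH(CHO): aldehyde, 1 C=O (running total 6).
CH(COCH3): ketone, 1 C=O (running total 7).
CONH2: amide, 1 C=O (running total 8).

8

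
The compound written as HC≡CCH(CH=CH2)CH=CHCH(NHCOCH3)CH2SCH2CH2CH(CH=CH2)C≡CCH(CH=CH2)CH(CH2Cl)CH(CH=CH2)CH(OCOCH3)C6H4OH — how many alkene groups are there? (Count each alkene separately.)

5

Working along the chain:
  HC≡C: C≡C triple bond → alkyne.
  CH(CH=CH2): pendant –CH=CH2: C=C double bond → alkene.
  CH=CH: C=C double bond → alkene.
  CH(NHCOCH3): pendant –NHC(=O)CH3: N bonded to a carbonyl → amide (not amine).
  CH2SCH2: C–S–C linkage → sulfide (thioether).
  CH(CH=CH2): pendant –CH=CH2: C=C double bond → alkene.
  C≡C: C≡C triple bond → alkyne.
  CH(CH=CH2): pendant –CH=CH2: C=C double bond → alkene.
  CH(CH2Cl): pendant –CH2X: halogen on sp³ carbon → alkyl halide.
  CH(CH=CH2): pendant –CH=CH2: C=C double bond → alkene.
  CH(OCOCH3): pendant –OC(=O)CH3: an acyloxy group → ester.
  C6H4OH: –OH attached directly to an aromatic ring → phenol (not alcohol); the ring itself is an arene.
Alkene appears at: CH(CH=CH2), CH=CH, CH(CH=CH2), CH(CH=CH2), CH(CH=CH2) → 5.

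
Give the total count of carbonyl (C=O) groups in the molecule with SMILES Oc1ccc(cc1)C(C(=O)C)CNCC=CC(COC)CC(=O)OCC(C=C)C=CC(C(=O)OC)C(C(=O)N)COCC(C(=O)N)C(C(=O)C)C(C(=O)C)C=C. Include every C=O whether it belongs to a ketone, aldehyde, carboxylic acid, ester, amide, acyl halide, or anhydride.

CH(COCH3): ketone, 1 C=O (running total 1).
CH2COOCH2: ester, 1 C=O (running total 2).
CH(COOCH3): ester, 1 C=O (running total 3).
CH(CONH2): amide, 1 C=O (running total 4).
CH(CONH2): amide, 1 C=O (running total 5).
CH(COCH3): ketone, 1 C=O (running total 6).
CH(COCH3): ketone, 1 C=O (running total 7).

7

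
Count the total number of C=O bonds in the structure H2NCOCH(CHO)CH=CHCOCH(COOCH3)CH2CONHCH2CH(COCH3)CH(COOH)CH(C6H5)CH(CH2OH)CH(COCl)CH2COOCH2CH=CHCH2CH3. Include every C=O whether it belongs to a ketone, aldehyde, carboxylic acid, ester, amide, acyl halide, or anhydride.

9

H2NCO: amide, 1 C=O (running total 1).
CH(CHO): aldehyde, 1 C=O (running total 2).
CO: ketone, 1 C=O (running total 3).
CH(COOCH3): ester, 1 C=O (running total 4).
CH2CONHCH2: amide, 1 C=O (running total 5).
CH(COCH3): ketone, 1 C=O (running total 6).
CH(COOH): carboxylic acid, 1 C=O (running total 7).
CH(COCl): acyl halide, 1 C=O (running total 8).
CH2COOCH2: ester, 1 C=O (running total 9).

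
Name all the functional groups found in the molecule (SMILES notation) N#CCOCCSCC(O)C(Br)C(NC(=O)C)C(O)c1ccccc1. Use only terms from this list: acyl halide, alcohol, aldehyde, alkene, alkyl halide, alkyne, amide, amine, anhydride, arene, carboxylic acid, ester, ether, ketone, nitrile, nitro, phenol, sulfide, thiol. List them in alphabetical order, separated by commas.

N≡C–: carbon triple-bonded to nitrogen → nitrile.
C–O–C with sp³ carbons on both sides and no adjacent C=O → ether.
C–S–C linkage → sulfide (thioether).
–OH on an sp³ carbon → alcohol (secondary).
halogen on an sp³ carbon → alkyl halide.
pendant –NHC(=O)CH3: N bonded to a carbonyl → amide (not amine).
–OH on an sp³ carbon → alcohol (secondary).
–C6H5 phenyl ring → arene.

alcohol, alkyl halide, amide, arene, ether, nitrile, sulfide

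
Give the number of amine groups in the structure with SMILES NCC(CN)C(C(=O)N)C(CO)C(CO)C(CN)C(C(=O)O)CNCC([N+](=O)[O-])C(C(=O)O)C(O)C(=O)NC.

Reading the structure from left to right:
  H2NCH2: –NH2 on an sp³ carbon with no adjacent C=O → amine.
  CH(CH2NH2): pendant –CH2NH2: N on sp³ C, no adjacent C=O → amine.
  CH(CONH2): pendant –CONH2: carbonyl C bonded to C and N → amide.
  CH(CH2OH): pendant –CH2OH on an sp³ backbone C → alcohol.
  CH(CH2OH): pendant –CH2OH on an sp³ backbone C → alcohol.
  CH(CH2NH2): pendant –CH2NH2: N on sp³ C, no adjacent C=O → amine.
  CH(COOH): pendant –COOH: carbonyl C bonded to C and –OH → carboxylic acid.
  CH2NHCH2: C–N–C with sp³ carbons and no adjacent C=O → amine (secondary).
  CH(NO2): –NO2 on an sp³ carbon → nitro (the N=O is not a carbonyl).
  CH(COOH): pendant –COOH: carbonyl C bonded to C and –OH → carboxylic acid.
  CH(OH): –OH on an sp³ carbon → alcohol (secondary).
  CONHCH3: –C(=O)NHCH3: carbonyl C bonded to C and to N → amide (the N is not an amine).
Amine appears at: H2NCH2, CH(CH2NH2), CH(CH2NH2), CH2NHCH2 → 4.

4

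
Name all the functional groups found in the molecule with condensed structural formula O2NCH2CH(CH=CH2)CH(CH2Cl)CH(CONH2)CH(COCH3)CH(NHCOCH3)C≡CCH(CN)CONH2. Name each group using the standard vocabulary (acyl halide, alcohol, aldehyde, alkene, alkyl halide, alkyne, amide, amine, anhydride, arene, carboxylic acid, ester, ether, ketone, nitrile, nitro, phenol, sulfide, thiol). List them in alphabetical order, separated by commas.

Reading the structure from left to right:
  O2NCH2: –NO2 on carbon → nitro group.
  CH(CH=CH2): pendant –CH=CH2: C=C double bond → alkene.
  CH(CH2Cl): pendant –CH2X: halogen on sp³ carbon → alkyl halide.
  CH(CONH2): pendant –CONH2: carbonyl C bonded to C and N → amide.
  CH(COCH3): pendant –COCH3: carbonyl C bonded to two carbons → ketone.
  CH(NHCOCH3): pendant –NHC(=O)CH3: N bonded to a carbonyl → amide (not amine).
  C≡C: C≡C triple bond → alkyne.
  CH(CN): pendant –C≡N: nitrile.
  CONH2: –C(=O)NH2: carbonyl C bonded to C and to N → amide (the N is not a separate amine).

alkene, alkyl halide, alkyne, amide, ketone, nitrile, nitro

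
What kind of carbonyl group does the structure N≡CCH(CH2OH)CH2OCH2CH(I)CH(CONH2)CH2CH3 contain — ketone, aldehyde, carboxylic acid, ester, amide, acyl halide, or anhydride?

amide

The carbonyl is in the CH(CONH2) segment: pendant –CONH2: carbonyl C bonded to C and N → amide.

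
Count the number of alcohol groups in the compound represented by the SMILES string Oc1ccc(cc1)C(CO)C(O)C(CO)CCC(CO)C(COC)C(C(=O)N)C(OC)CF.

4

Working along the chain:
  HOC6H4: –OH attached directly to an aromatic ring → phenol (not alcohol); the ring itself is an arene.
  CH(CH2OH): pendant –CH2OH on an sp³ backbone C → alcohol.
  CH(OH): –OH on an sp³ carbon → alcohol (secondary).
  CH(CH2OH): pendant –CH2OH on an sp³ backbone C → alcohol.
  CH(CH2OH): pendant –CH2OH on an sp³ backbone C → alcohol.
  CH(CH2OCH3): pendant –CH2OCH3: C–O–C linkage → ether.
  CH(CONH2): pendant –CONH2: carbonyl C bonded to C and N → amide.
  CH(OCH3): pendant –OCH3: C–O–C with sp³ C, no adjacent C=O → ether.
  CH2F: halogen on an sp³ carbon → alkyl halide.
Alcohol appears at: CH(CH2OH), CH(OH), CH(CH2OH), CH(CH2OH) → 4.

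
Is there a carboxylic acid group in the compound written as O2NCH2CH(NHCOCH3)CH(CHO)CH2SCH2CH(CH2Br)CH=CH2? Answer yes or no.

no

–NO2 on carbon → nitro group.
pendant –NHC(=O)CH3: N bonded to a carbonyl → amide (not amine).
pendant –CHO: carbonyl C bonded to C and H → aldehyde.
C–S–C linkage → sulfide (thioether).
pendant –CH2X: halogen on sp³ carbon → alkyl halide.
C=C double bond → alkene.
In CH(NHCOCH3), the carbonyl is bonded to nitrogen, not to –OH; that is an amide.
The groups actually present are: aldehyde, alkene, alkyl halide, amide, nitro, sulfide.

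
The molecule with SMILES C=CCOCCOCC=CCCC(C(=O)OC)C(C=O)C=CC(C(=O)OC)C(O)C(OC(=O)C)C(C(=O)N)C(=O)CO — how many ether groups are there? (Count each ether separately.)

C=C double bond → alkene.
C–O–C with sp³ carbons on both sides and no adjacent C=O → ether.
C–O–C with sp³ carbons on both sides and no adjacent C=O → ether.
C=C double bond → alkene.
pendant –COOCH3: carbonyl C bonded to C and –OCH3 → ester.
pendant –CHO: carbonyl C bonded to C and H → aldehyde.
C=C double bond → alkene.
pendant –COOCH3: carbonyl C bonded to C and –OCH3 → ester.
–OH on an sp³ carbon → alcohol (secondary).
pendant –OC(=O)CH3: an acyloxy group → ester.
pendant –CONH2: carbonyl C bonded to C and N → amide.
–C(=O)– with carbon on both sides → ketone.
–OH on an sp³ carbon → alcohol.
Ether appears at: CH2OCH2, CH2OCH2 → 2.

2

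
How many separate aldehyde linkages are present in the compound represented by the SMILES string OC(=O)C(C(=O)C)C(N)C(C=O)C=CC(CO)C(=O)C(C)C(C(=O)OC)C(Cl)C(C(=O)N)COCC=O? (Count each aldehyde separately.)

Reading the structure from left to right:
  HOOC: –COOH: carbonyl C bonded to –OH and C → carboxylic acid (the –OH is not a separate alcohol).
  CH(COCH3): pendant –COCH3: carbonyl C bonded to two carbons → ketone.
  CH(NH2): –NH2 on an sp³ carbon with no adjacent C=O → amine.
  CH(CHO): pendant –CHO: carbonyl C bonded to C and H → aldehyde.
  CH=CH: C=C double bond → alkene.
  CH(CH2OH): pendant –CH2OH on an sp³ backbone C → alcohol.
  CO: –C(=O)– with carbon on both sides → ketone.
  CH(COOCH3): pendant –COOCH3: carbonyl C bonded to C and –OCH3 → ester.
  CH(Cl): halogen on an sp³ carbon → alkyl halide.
  CH(CONH2): pendant –CONH2: carbonyl C bonded to C and N → amide.
  CH2OCH2: C–O–C with sp³ carbons on both sides and no adjacent C=O → ether.
  CHO: terminal –CHO: carbonyl C bonded to H and C → aldehyde.
Aldehyde appears at: CH(CHO), CHO → 2.

2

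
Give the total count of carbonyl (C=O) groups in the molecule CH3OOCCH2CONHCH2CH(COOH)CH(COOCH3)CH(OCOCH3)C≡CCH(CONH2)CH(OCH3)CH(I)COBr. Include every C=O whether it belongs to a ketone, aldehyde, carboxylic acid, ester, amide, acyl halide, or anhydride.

CH3OOC: ester, 1 C=O (running total 1).
CH2CONHCH2: amide, 1 C=O (running total 2).
CH(COOH): carboxylic acid, 1 C=O (running total 3).
CH(COOCH3): ester, 1 C=O (running total 4).
CH(OCOCH3): ester, 1 C=O (running total 5).
CH(CONH2): amide, 1 C=O (running total 6).
COBr: acyl halide, 1 C=O (running total 7).

7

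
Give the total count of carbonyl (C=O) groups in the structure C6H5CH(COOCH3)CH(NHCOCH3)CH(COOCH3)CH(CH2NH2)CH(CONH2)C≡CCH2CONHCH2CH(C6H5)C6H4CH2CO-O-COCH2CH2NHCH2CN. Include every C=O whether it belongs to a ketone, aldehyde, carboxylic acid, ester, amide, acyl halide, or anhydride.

7

CH(COOCH3): ester, 1 C=O (running total 1).
CH(NHCOCH3): amide, 1 C=O (running total 2).
CH(COOCH3): ester, 1 C=O (running total 3).
CH(CONH2): amide, 1 C=O (running total 4).
CH2CONHCH2: amide, 1 C=O (running total 5).
CH2CO-O-COCH2: anhydride, 2 C=O (running total 7).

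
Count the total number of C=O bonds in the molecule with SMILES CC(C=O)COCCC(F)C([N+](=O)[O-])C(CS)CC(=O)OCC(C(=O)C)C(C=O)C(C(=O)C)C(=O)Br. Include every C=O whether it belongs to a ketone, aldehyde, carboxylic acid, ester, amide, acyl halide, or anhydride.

6

CH(CHO): aldehyde, 1 C=O (running total 1).
CH2COOCH2: ester, 1 C=O (running total 2).
CH(COCH3): ketone, 1 C=O (running total 3).
CH(CHO): aldehyde, 1 C=O (running total 4).
CH(COCH3): ketone, 1 C=O (running total 5).
COBr: acyl halide, 1 C=O (running total 6).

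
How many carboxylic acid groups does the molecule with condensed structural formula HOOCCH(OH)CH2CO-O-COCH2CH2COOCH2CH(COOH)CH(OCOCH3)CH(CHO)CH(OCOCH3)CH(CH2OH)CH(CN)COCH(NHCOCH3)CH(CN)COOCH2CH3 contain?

Reading the structure from left to right:
  HOOC: –COOH: carbonyl C bonded to –OH and C → carboxylic acid (the –OH is not a separate alcohol).
  CH(OH): –OH on an sp³ carbon → alcohol (secondary).
  CH2CO-O-COCH2: two acyl groups sharing one oxygen, –C(=O)–O–C(=O)– → anhydride.
  CH2COOCH2: –C(=O)–O–C with C on the carbonyl side → ester.
  CH(COOH): pendant –COOH: carbonyl C bonded to C and –OH → carboxylic acid.
  CH(OCOCH3): pendant –OC(=O)CH3: an acyloxy group → ester.
  CH(CHO): pendant –CHO: carbonyl C bonded to C and H → aldehyde.
  CH(OCOCH3): pendant –OC(=O)CH3: an acyloxy group → ester.
  CH(CH2OH): pendant –CH2OH on an sp³ backbone C → alcohol.
  CH(CN): pendant –C≡N: nitrile.
  CO: –C(=O)– with carbon on both sides → ketone.
  CH(NHCOCH3): pendant –NHC(=O)CH3: N bonded to a carbonyl → amide (not amine).
  CH(CN): pendant –C≡N: nitrile.
  COOCH2CH3: –C(=O)OCH2CH3: carbonyl C bonded to C and to –OEt → ester.
Carboxylic acid appears at: HOOC, CH(COOH) → 2.

2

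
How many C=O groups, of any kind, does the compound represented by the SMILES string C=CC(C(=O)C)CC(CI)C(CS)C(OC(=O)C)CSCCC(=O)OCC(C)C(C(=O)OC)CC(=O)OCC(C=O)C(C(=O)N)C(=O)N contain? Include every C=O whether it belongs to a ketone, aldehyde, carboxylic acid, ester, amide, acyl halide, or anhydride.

8

CH(COCH3): ketone, 1 C=O (running total 1).
CH(OCOCH3): ester, 1 C=O (running total 2).
CH2COOCH2: ester, 1 C=O (running total 3).
CH(COOCH3): ester, 1 C=O (running total 4).
CH2COOCH2: ester, 1 C=O (running total 5).
CH(CHO): aldehyde, 1 C=O (running total 6).
CH(CONH2): amide, 1 C=O (running total 7).
CONH2: amide, 1 C=O (running total 8).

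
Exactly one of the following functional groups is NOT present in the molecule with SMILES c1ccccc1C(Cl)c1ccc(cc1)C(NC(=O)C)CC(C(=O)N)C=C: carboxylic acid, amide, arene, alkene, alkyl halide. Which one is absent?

carboxylic acid

alkene: present (CH=CH2 — C=C double bond → alkene).
alkyl halide: present (CH(Cl) — halogen on an sp³ carbon → alkyl halide).
arene: present (C6H5 — C6H5– phenyl ring → arene).
amide: present (CH(NHCOCH3) — pendant –NHC(=O)CH3: N bonded to a carbonyl → amide (not amine)).
carboxylic acid: absent. In each of CH(NHCOCH3) and CH(CONH2), the carbonyl is bonded to nitrogen, not to –OH; that is an amide.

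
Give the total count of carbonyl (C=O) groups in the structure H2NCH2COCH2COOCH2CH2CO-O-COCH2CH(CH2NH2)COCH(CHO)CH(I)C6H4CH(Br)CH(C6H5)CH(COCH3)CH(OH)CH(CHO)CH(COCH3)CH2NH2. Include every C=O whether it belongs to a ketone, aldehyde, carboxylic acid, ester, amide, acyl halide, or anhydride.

9

CO: ketone, 1 C=O (running total 1).
CH2COOCH2: ester, 1 C=O (running total 2).
CH2CO-O-COCH2: anhydride, 2 C=O (running total 4).
CO: ketone, 1 C=O (running total 5).
CH(CHO): aldehyde, 1 C=O (running total 6).
CH(COCH3): ketone, 1 C=O (running total 7).
CH(CHO): aldehyde, 1 C=O (running total 8).
CH(COCH3): ketone, 1 C=O (running total 9).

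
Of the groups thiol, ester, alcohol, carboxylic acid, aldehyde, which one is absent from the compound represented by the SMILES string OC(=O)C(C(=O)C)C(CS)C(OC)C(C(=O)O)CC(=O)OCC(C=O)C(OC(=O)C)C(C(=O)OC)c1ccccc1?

thiol: present (CH(CH2SH) — pendant –CH2SH → thiol).
ester: present (CH2COOCH2 — –C(=O)–O–C with C on the carbonyl side → ester).
aldehyde: present (CH(CHO) — pendant –CHO: carbonyl C bonded to C and H → aldehyde).
carboxylic acid: present (HOOC — –COOH: carbonyl C bonded to –OH and C → carboxylic acid (the –OH is not a separate alcohol)).
alcohol: absent. In each of HOOC and CH(COOH), the –OH sits on a carbonyl carbon, making it part of a carboxylic acid, not an alcohol.

alcohol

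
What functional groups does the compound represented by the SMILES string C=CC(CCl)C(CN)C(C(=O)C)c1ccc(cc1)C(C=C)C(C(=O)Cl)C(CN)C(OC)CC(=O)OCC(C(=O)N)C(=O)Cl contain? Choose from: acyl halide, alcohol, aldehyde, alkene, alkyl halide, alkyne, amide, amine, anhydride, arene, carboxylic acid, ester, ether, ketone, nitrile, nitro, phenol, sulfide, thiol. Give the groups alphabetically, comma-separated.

Working along the chain:
  CH2=CH: C=C double bond → alkene.
  CH(CH2Cl): pendant –CH2X: halogen on sp³ carbon → alkyl halide.
  CH(CH2NH2): pendant –CH2NH2: N on sp³ C, no adjacent C=O → amine.
  CH(COCH3): pendant –COCH3: carbonyl C bonded to two carbons → ketone.
  C6H4: para-disubstituted benzene ring → arene.
  CH(CH=CH2): pendant –CH=CH2: C=C double bond → alkene.
  CH(COCl): pendant –C(=O)X: carbonyl C bonded to C and halogen → acyl halide.
  CH(CH2NH2): pendant –CH2NH2: N on sp³ C, no adjacent C=O → amine.
  CH(OCH3): pendant –OCH3: C–O–C with sp³ C, no adjacent C=O → ether.
  CH2COOCH2: –C(=O)–O–C with C on the carbonyl side → ester.
  CH(CONH2): pendant –CONH2: carbonyl C bonded to C and N → amide.
  COCl: –C(=O)Cl: carbonyl C bonded to C and to a halogen → acyl halide (not alkyl halide).

acyl halide, alkene, alkyl halide, amide, amine, arene, ester, ether, ketone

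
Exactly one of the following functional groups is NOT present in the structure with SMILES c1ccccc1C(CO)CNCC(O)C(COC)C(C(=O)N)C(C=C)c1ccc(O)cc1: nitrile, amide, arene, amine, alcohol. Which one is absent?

amide: present (CH(CONH2) — pendant –CONH2: carbonyl C bonded to C and N → amide).
alcohol: present (CH(CH2OH) — pendant –CH2OH on an sp³ backbone C → alcohol).
arene: present (C6H5 — C6H5– phenyl ring → arene).
amine: present (CH2NHCH2 — C–N–C with sp³ carbons and no adjacent C=O → amine (secondary)).
nitrile: no segment matches this pattern.

nitrile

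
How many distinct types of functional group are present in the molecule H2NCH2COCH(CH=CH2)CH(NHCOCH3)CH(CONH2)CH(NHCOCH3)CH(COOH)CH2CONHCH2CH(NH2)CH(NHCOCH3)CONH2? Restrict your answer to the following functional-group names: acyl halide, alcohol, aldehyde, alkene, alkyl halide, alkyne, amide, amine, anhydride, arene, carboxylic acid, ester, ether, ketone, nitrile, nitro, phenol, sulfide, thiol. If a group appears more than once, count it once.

5

Working along the chain:
  H2NCH2: –NH2 on an sp³ carbon with no adjacent C=O → amine.
  CO: –C(=O)– with carbon on both sides → ketone.
  CH(CH=CH2): pendant –CH=CH2: C=C double bond → alkene.
  CH(NHCOCH3): pendant –NHC(=O)CH3: N bonded to a carbonyl → amide (not amine).
  CH(CONH2): pendant –CONH2: carbonyl C bonded to C and N → amide.
  CH(NHCOCH3): pendant –NHC(=O)CH3: N bonded to a carbonyl → amide (not amine).
  CH(COOH): pendant –COOH: carbonyl C bonded to C and –OH → carboxylic acid.
  CH2CONHCH2: –C(=O)–N– linkage → amide (the N is not an amine).
  CH(NH2): –NH2 on an sp³ carbon with no adjacent C=O → amine.
  CH(NHCOCH3): pendant –NHC(=O)CH3: N bonded to a carbonyl → amide (not amine).
  CONH2: –C(=O)NH2: carbonyl C bonded to C and to N → amide (the N is not a separate amine).
Distinct types present: alkene, amide, amine, carboxylic acid, ketone.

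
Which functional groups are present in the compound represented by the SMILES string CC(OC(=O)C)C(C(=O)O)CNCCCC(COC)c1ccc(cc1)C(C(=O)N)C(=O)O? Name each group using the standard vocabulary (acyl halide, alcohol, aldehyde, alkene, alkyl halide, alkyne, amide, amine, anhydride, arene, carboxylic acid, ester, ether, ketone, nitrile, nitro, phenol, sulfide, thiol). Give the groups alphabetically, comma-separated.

pendant –OC(=O)CH3: an acyloxy group → ester.
pendant –COOH: carbonyl C bonded to C and –OH → carboxylic acid.
C–N–C with sp³ carbons and no adjacent C=O → amine (secondary).
pendant –CH2OCH3: C–O–C linkage → ether.
para-disubstituted benzene ring → arene.
pendant –CONH2: carbonyl C bonded to C and N → amide.
–COOH: carbonyl C bonded to –OH and C → carboxylic acid (the –OH is not a separate alcohol).

amide, amine, arene, carboxylic acid, ester, ether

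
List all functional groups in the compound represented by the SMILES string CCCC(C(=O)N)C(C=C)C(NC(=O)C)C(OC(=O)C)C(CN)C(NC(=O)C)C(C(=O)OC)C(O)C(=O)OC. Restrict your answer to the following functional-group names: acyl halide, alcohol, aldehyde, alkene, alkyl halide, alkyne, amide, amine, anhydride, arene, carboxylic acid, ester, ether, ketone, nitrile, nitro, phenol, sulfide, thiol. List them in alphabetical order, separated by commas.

alcohol, alkene, amide, amine, ester

Working along the chain:
  CH(CONH2): pendant –CONH2: carbonyl C bonded to C and N → amide.
  CH(CH=CH2): pendant –CH=CH2: C=C double bond → alkene.
  CH(NHCOCH3): pendant –NHC(=O)CH3: N bonded to a carbonyl → amide (not amine).
  CH(OCOCH3): pendant –OC(=O)CH3: an acyloxy group → ester.
  CH(CH2NH2): pendant –CH2NH2: N on sp³ C, no adjacent C=O → amine.
  CH(NHCOCH3): pendant –NHC(=O)CH3: N bonded to a carbonyl → amide (not amine).
  CH(COOCH3): pendant –COOCH3: carbonyl C bonded to C and –OCH3 → ester.
  CH(OH): –OH on an sp³ carbon → alcohol (secondary).
  COOCH3: –C(=O)OCH3: carbonyl C bonded to C and to –OCH3 → ester (not ketone + ether).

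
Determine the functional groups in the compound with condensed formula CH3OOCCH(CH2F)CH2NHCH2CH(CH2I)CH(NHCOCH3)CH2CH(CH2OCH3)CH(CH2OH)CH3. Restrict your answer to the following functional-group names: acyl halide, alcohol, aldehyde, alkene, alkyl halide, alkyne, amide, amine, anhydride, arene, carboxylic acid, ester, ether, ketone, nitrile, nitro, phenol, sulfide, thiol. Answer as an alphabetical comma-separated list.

alcohol, alkyl halide, amide, amine, ester, ether

CH3O–C(=O)–: carbonyl C bonded to C and to –OCH3 → ester (not ketone + ether).
pendant –CH2X: halogen on sp³ carbon → alkyl halide.
C–N–C with sp³ carbons and no adjacent C=O → amine (secondary).
pendant –CH2X: halogen on sp³ carbon → alkyl halide.
pendant –NHC(=O)CH3: N bonded to a carbonyl → amide (not amine).
pendant –CH2OCH3: C–O–C linkage → ether.
pendant –CH2OH on an sp³ backbone C → alcohol.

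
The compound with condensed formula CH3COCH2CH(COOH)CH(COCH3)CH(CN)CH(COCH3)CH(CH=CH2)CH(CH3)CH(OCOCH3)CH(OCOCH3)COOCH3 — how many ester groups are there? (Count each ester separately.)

3

Taking each segment in turn:
  CO: –C(=O)– with carbon on both sides → ketone.
  CH(COOH): pendant –COOH: carbonyl C bonded to C and –OH → carboxylic acid.
  CH(COCH3): pendant –COCH3: carbonyl C bonded to two carbons → ketone.
  CH(CN): pendant –C≡N: nitrile.
  CH(COCH3): pendant –COCH3: carbonyl C bonded to two carbons → ketone.
  CH(CH=CH2): pendant –CH=CH2: C=C double bond → alkene.
  CH(OCOCH3): pendant –OC(=O)CH3: an acyloxy group → ester.
  CH(OCOCH3): pendant –OC(=O)CH3: an acyloxy group → ester.
  COOCH3: –C(=O)OCH3: carbonyl C bonded to C and to –OCH3 → ester (not ketone + ether).
Ester appears at: CH(OCOCH3), CH(OCOCH3), COOCH3 → 3.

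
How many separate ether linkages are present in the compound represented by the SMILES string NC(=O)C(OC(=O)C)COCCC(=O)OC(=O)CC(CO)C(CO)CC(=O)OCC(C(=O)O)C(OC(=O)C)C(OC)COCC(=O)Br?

Reading the structure from left to right:
  H2NCO: –C(=O)NH2: carbonyl C bonded to C and to N → amide (the N is not a separate amine).
  CH(OCOCH3): pendant –OC(=O)CH3: an acyloxy group → ester.
  CH2OCH2: C–O–C with sp³ carbons on both sides and no adjacent C=O → ether.
  CH2CO-O-COCH2: two acyl groups sharing one oxygen, –C(=O)–O–C(=O)– → anhydride.
  CH(CH2OH): pendant –CH2OH on an sp³ backbone C → alcohol.
  CH(CH2OH): pendant –CH2OH on an sp³ backbone C → alcohol.
  CH2COOCH2: –C(=O)–O–C with C on the carbonyl side → ester.
  CH(COOH): pendant –COOH: carbonyl C bonded to C and –OH → carboxylic acid.
  CH(OCOCH3): pendant –OC(=O)CH3: an acyloxy group → ester.
  CH(OCH3): pendant –OCH3: C–O–C with sp³ C, no adjacent C=O → ether.
  CH2OCH2: C–O–C with sp³ carbons on both sides and no adjacent C=O → ether.
  COBr: –C(=O)Br: carbonyl C bonded to C and to a halogen → acyl halide (not alkyl halide).
Ether appears at: CH2OCH2, CH(OCH3), CH2OCH2 → 3.

3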